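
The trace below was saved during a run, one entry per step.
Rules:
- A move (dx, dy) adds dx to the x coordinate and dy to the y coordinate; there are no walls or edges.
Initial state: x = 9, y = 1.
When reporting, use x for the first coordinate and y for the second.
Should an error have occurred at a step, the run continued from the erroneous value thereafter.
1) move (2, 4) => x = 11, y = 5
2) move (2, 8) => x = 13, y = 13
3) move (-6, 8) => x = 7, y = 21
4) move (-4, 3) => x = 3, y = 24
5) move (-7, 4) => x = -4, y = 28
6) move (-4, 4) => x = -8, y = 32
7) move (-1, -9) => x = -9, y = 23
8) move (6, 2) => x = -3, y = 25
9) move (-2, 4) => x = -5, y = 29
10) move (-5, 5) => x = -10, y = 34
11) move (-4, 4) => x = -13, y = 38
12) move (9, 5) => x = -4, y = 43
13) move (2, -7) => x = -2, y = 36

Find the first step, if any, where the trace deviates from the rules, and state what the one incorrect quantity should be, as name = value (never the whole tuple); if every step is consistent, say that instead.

step 11, x = -14

step 1: x = 9 + (2) = 11, y = 1 + (4) = 5 -> agrees with the trace
step 2: x = 11 + (2) = 13, y = 5 + (8) = 13 -> verified
step 3: x = 13 + (-6) = 7, y = 13 + (8) = 21 -> matches
step 4: x = 7 + (-4) = 3, y = 21 + (3) = 24 -> in agreement
step 5: x = 3 + (-7) = -4, y = 24 + (4) = 28 -> checks out
step 6: x = -4 + (-4) = -8, y = 28 + (4) = 32 -> verified
step 7: x = -8 + (-1) = -9, y = 32 + (-9) = 23 -> no discrepancy
step 8: x = -9 + (6) = -3, y = 23 + (2) = 25 -> exactly as logged
step 9: x = -3 + (-2) = -5, y = 25 + (4) = 29 -> consistent with the trace
step 10: x = -5 + (-5) = -10, y = 29 + (5) = 34 -> no discrepancy
step 11: x = -10 + (-4) = -14, y = 34 + (4) = 38 -> the trace has a different value
First deviation found at step 11; the corrected entry is x = -14.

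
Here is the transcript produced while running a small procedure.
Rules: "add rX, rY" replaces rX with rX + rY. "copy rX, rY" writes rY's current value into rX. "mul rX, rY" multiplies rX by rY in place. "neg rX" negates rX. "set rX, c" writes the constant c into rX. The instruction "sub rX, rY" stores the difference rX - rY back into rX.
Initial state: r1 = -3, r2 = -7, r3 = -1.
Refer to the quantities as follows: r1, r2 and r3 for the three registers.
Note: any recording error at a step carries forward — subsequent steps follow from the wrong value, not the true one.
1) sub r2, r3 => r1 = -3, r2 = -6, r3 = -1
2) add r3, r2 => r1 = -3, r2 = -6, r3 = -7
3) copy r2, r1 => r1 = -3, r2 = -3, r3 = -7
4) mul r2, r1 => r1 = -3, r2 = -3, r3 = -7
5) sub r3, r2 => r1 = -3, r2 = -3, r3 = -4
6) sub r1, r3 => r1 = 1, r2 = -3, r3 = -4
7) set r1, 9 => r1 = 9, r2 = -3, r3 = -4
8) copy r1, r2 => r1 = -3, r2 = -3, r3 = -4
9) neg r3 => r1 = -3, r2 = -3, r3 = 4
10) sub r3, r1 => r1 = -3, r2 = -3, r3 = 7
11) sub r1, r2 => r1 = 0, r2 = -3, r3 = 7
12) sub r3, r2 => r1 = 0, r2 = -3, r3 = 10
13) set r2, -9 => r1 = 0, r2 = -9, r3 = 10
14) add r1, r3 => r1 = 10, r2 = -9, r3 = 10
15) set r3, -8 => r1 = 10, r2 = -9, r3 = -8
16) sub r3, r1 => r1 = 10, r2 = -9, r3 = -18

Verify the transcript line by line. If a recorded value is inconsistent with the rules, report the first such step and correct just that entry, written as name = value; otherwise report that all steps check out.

Recomputing the run from the initial state:
step 1: r1 = -3, r2 = -6, r3 = -1
step 2: r1 = -3, r2 = -6, r3 = -7
step 3: r1 = -3, r2 = -3, r3 = -7
step 4: r1 = -3, r2 = 9, r3 = -7
step 5: r1 = -3, r2 = 9, r3 = -16
step 6: r1 = 13, r2 = 9, r3 = -16
step 7: r1 = 9, r2 = 9, r3 = -16
step 8: r1 = 9, r2 = 9, r3 = -16
step 9: r1 = 9, r2 = 9, r3 = 16
step 10: r1 = 9, r2 = 9, r3 = 7
step 11: r1 = 0, r2 = 9, r3 = 7
step 12: r1 = 0, r2 = 9, r3 = -2
step 13: r1 = 0, r2 = -9, r3 = -2
step 14: r1 = -2, r2 = -9, r3 = -2
step 15: r1 = -2, r2 = -9, r3 = -8
step 16: r1 = -2, r2 = -9, r3 = -6
The first disagreement with the transcript is at step 4, where the value should be r2 = 9.

step 4, r2 = 9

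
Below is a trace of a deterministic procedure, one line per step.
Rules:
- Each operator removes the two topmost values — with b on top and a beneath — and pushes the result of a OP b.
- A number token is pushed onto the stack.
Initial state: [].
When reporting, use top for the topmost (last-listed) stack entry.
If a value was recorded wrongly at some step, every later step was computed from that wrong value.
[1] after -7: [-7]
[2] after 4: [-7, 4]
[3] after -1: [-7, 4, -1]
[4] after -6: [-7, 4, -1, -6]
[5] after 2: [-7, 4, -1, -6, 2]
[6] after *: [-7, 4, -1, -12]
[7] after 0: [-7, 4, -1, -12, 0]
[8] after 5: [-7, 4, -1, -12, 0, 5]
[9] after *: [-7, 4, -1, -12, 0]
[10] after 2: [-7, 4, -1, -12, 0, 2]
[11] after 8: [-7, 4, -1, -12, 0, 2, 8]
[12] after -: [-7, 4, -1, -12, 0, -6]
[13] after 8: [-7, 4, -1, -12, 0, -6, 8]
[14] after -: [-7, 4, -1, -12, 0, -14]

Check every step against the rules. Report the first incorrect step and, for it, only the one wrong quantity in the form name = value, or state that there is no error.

Recomputing the run from the initial state:
step 1: [-7]
step 2: [-7, 4]
step 3: [-7, 4, -1]
step 4: [-7, 4, -1, -6]
step 5: [-7, 4, -1, -6, 2]
step 6: [-7, 4, -1, -12]
step 7: [-7, 4, -1, -12, 0]
step 8: [-7, 4, -1, -12, 0, 5]
step 9: [-7, 4, -1, -12, 0]
step 10: [-7, 4, -1, -12, 0, 2]
step 11: [-7, 4, -1, -12, 0, 2, 8]
step 12: [-7, 4, -1, -12, 0, -6]
step 13: [-7, 4, -1, -12, 0, -6, 8]
step 14: [-7, 4, -1, -12, 0, -14]
This matches the trace at every step.

no error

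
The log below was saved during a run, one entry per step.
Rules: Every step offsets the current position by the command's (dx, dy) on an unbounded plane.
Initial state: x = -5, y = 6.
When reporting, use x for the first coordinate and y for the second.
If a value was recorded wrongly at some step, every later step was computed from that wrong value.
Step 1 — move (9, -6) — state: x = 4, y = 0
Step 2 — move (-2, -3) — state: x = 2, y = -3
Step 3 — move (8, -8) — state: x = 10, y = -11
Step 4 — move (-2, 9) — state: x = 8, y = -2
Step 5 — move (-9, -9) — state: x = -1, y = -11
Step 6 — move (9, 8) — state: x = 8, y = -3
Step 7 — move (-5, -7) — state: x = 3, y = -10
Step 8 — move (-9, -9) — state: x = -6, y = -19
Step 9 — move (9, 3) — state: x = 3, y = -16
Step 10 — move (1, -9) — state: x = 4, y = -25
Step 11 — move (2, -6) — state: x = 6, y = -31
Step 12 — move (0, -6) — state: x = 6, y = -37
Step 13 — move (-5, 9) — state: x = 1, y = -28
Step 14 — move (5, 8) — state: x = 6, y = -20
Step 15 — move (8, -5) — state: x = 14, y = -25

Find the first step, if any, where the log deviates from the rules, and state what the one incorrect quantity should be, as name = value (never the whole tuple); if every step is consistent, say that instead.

Recomputing the run from the initial state:
step 1: x = 4, y = 0
step 2: x = 2, y = -3
step 3: x = 10, y = -11
step 4: x = 8, y = -2
step 5: x = -1, y = -11
step 6: x = 8, y = -3
step 7: x = 3, y = -10
step 8: x = -6, y = -19
step 9: x = 3, y = -16
step 10: x = 4, y = -25
step 11: x = 6, y = -31
step 12: x = 6, y = -37
step 13: x = 1, y = -28
step 14: x = 6, y = -20
step 15: x = 14, y = -25
This matches the log at every step.

no error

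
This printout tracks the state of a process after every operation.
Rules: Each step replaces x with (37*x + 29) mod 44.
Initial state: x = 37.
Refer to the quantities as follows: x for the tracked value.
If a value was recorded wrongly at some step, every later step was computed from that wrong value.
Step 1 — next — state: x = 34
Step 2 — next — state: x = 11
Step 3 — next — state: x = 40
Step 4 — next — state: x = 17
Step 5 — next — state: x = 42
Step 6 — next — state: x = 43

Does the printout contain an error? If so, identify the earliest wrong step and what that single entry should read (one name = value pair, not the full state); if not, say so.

step 4, x = 13

Recomputing the run from the initial state:
step 1: x = 34
step 2: x = 11
step 3: x = 40
step 4: x = 13
step 5: x = 26
step 6: x = 23
The first disagreement with the printout is at step 4, where the value should be x = 13.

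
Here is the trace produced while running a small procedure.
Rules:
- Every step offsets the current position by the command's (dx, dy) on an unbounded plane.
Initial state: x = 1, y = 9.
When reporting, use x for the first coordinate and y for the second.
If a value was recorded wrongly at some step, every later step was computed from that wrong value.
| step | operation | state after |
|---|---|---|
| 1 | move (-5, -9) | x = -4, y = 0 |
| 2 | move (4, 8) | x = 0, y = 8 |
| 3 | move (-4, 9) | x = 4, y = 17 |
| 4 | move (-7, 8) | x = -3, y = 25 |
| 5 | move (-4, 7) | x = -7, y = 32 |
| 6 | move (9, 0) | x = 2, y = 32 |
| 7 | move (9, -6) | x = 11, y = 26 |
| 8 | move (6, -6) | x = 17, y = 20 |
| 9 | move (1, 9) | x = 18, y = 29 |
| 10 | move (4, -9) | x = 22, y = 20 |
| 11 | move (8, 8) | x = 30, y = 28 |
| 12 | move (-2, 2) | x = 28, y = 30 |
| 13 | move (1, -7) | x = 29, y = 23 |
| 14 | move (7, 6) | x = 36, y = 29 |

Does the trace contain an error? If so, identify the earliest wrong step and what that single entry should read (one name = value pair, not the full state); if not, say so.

step 3, x = -4

1. x = 1 + (-5) = -4, y = 9 + (-9) = 0 (in agreement)
2. x = -4 + (4) = 0, y = 0 + (8) = 8 (exactly as logged)
3. x = 0 + (-4) = -4, y = 8 + (9) = 17 (the entry is off here)
That makes step 3 the first incorrect line — x = -4 is what it should show.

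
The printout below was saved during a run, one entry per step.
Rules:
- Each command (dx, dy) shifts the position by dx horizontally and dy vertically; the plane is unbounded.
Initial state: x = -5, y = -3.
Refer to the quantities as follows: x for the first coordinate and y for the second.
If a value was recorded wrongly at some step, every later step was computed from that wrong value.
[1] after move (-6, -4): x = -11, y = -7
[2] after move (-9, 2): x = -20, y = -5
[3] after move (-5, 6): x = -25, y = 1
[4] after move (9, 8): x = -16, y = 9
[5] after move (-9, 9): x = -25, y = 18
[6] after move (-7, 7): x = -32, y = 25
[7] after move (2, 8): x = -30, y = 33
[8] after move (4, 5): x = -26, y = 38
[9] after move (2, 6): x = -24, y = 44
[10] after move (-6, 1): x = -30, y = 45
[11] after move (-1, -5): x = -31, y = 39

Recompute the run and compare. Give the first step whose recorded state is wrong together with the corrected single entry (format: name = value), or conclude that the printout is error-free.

step 11, y = 40

Recomputing the run from the initial state:
step 1: x = -11, y = -7
step 2: x = -20, y = -5
step 3: x = -25, y = 1
step 4: x = -16, y = 9
step 5: x = -25, y = 18
step 6: x = -32, y = 25
step 7: x = -30, y = 33
step 8: x = -26, y = 38
step 9: x = -24, y = 44
step 10: x = -30, y = 45
step 11: x = -31, y = 40
The first disagreement with the printout is at step 11, where the value should be y = 40.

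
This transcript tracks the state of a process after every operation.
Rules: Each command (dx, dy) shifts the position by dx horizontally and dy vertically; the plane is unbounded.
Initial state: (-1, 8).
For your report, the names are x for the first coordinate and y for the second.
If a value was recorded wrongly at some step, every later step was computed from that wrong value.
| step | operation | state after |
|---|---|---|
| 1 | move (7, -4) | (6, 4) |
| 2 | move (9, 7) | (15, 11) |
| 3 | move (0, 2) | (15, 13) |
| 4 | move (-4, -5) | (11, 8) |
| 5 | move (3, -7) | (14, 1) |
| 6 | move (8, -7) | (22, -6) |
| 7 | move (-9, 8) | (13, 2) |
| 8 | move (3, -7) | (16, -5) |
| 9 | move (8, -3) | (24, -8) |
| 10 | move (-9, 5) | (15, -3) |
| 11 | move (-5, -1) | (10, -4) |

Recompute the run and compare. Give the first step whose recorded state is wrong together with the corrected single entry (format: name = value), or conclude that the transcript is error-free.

no error

1. x = -1 + (7) = 6, y = 8 + (-4) = 4 (agrees with the transcript)
2. x = 6 + (9) = 15, y = 4 + (7) = 11 (in agreement)
3. x = 15 + (0) = 15, y = 11 + (2) = 13 (consistent with the transcript)
4. x = 15 + (-4) = 11, y = 13 + (-5) = 8 (consistent with the transcript)
5. x = 11 + (3) = 14, y = 8 + (-7) = 1 (same as recorded)
6. x = 14 + (8) = 22, y = 1 + (-7) = -6 (exactly as logged)
7. x = 22 + (-9) = 13, y = -6 + (8) = 2 (in agreement)
8. x = 13 + (3) = 16, y = 2 + (-7) = -5 (exactly as logged)
9. x = 16 + (8) = 24, y = -5 + (-3) = -8 (no discrepancy)
10. x = 24 + (-9) = 15, y = -8 + (5) = -3 (checks out)
11. x = 15 + (-5) = 10, y = -3 + (-1) = -4 (same as recorded)
No step deviates from the rules.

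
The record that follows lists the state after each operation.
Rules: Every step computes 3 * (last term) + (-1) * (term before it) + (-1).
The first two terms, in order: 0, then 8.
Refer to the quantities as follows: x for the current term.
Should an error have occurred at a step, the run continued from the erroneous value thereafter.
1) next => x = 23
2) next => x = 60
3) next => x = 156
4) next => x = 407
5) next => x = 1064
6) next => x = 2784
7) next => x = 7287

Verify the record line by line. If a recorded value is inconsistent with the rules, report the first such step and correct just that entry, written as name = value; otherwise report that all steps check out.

no error

Recomputing the run from the initial state:
step 1: x = 23
step 2: x = 60
step 3: x = 156
step 4: x = 407
step 5: x = 1064
step 6: x = 2784
step 7: x = 7287
This matches the record at every step.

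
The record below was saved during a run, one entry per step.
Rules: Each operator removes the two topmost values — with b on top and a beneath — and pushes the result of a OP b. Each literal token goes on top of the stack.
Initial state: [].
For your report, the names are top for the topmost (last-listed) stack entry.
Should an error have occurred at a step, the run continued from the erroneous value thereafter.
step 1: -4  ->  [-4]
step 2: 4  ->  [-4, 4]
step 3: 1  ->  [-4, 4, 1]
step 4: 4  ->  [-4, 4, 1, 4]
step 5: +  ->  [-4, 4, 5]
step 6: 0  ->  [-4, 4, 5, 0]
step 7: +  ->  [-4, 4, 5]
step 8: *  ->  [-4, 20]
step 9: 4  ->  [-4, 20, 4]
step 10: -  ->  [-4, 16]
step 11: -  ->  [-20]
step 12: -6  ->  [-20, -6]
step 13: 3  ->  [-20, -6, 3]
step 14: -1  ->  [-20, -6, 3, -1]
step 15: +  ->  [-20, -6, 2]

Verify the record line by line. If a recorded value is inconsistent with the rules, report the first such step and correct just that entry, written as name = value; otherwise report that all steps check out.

no error

Recomputing the run from the initial state:
step 1: [-4]
step 2: [-4, 4]
step 3: [-4, 4, 1]
step 4: [-4, 4, 1, 4]
step 5: [-4, 4, 5]
step 6: [-4, 4, 5, 0]
step 7: [-4, 4, 5]
step 8: [-4, 20]
step 9: [-4, 20, 4]
step 10: [-4, 16]
step 11: [-20]
step 12: [-20, -6]
step 13: [-20, -6, 3]
step 14: [-20, -6, 3, -1]
step 15: [-20, -6, 2]
This matches the record at every step.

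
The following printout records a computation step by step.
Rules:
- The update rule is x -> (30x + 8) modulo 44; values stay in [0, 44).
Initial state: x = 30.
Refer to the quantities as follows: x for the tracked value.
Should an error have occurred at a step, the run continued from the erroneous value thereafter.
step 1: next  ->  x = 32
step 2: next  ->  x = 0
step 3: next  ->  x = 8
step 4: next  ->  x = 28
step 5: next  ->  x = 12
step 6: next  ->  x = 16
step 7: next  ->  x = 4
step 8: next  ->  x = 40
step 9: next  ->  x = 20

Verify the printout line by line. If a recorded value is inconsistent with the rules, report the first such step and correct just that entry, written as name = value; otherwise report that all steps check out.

Recomputing the run from the initial state:
step 1: x = 28
step 2: x = 12
step 3: x = 16
step 4: x = 4
step 5: x = 40
step 6: x = 20
step 7: x = 36
step 8: x = 32
step 9: x = 0
The first disagreement with the printout is at step 1, where the value should be x = 28.

step 1, x = 28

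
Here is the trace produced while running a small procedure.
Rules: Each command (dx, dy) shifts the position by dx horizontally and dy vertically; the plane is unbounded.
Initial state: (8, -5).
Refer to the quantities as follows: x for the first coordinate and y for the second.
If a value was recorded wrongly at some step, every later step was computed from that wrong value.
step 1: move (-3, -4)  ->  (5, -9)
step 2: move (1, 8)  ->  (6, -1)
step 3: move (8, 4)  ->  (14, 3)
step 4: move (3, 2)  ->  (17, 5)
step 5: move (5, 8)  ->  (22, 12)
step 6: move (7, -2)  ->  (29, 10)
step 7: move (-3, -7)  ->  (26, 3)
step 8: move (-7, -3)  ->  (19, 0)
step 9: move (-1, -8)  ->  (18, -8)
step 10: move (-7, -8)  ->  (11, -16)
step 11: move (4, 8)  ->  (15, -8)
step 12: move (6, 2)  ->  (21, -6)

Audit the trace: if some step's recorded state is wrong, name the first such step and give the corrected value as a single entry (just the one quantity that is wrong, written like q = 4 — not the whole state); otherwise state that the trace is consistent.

step 5, y = 13

Step 1: x = 8 + (-3) = 5, y = -5 + (-4) = -9 — consistent with the trace.
Step 2: x = 5 + (1) = 6, y = -9 + (8) = -1 — agrees with the trace.
Step 3: x = 6 + (8) = 14, y = -1 + (4) = 3 — consistent with the trace.
Step 4: x = 14 + (3) = 17, y = 3 + (2) = 5 — no discrepancy.
Step 5: x = 17 + (5) = 22, y = 5 + (8) = 13 — the entry is off here.
First deviation found at step 5; the corrected entry is y = 13.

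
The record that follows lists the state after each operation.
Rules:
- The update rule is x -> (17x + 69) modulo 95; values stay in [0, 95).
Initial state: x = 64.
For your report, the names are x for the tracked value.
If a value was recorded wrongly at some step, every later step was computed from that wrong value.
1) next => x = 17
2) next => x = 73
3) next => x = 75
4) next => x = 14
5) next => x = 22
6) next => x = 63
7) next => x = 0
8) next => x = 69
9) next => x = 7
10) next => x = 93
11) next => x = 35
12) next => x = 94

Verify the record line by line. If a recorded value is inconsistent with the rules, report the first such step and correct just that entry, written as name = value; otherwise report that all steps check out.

no error

Recomputing the run from the initial state:
step 1: x = 17
step 2: x = 73
step 3: x = 75
step 4: x = 14
step 5: x = 22
step 6: x = 63
step 7: x = 0
step 8: x = 69
step 9: x = 7
step 10: x = 93
step 11: x = 35
step 12: x = 94
This matches the record at every step.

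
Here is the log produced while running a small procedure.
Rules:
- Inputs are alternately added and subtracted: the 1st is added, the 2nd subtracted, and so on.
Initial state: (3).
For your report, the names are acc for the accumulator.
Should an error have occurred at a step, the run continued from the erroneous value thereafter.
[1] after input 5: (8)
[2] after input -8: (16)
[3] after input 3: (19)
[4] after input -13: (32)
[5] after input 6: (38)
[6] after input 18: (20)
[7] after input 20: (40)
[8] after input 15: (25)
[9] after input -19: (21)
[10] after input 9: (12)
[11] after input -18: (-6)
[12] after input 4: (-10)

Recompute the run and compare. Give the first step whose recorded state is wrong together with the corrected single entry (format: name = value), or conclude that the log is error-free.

1. acc = 3 + 5 = 8 (no discrepancy)
2. acc = 8 - -8 = 16 (consistent with the log)
3. acc = 16 + 3 = 19 (matches)
4. acc = 19 - -13 = 32 (no discrepancy)
5. acc = 32 + 6 = 38 (matches)
6. acc = 38 - 18 = 20 (same as recorded)
7. acc = 20 + 20 = 40 (agrees with the log)
8. acc = 40 - 15 = 25 (matches)
9. acc = 25 + -19 = 6 (this is not what the log shows)
The audit stops at step 9: the recorded entry is wrong and should be acc = 6.

step 9, acc = 6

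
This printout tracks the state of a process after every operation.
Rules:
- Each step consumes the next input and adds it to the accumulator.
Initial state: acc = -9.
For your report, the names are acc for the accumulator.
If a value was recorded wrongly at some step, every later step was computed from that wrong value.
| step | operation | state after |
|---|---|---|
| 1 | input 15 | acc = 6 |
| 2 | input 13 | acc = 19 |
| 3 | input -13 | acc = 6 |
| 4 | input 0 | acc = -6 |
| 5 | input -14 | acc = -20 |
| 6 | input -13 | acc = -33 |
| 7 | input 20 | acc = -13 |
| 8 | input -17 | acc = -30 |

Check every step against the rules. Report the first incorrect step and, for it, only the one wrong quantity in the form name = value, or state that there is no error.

step 4, acc = 6

Step 1: acc = -9 + 15 = 6 — same as recorded.
Step 2: acc = 6 + 13 = 19 — agrees with the printout.
Step 3: acc = 19 + -13 = 6 — agrees with the printout.
Step 4: acc = 6 + 0 = 6 — a discrepancy with the printout.
The earliest wrong entry is at step 4: it should read acc = 6.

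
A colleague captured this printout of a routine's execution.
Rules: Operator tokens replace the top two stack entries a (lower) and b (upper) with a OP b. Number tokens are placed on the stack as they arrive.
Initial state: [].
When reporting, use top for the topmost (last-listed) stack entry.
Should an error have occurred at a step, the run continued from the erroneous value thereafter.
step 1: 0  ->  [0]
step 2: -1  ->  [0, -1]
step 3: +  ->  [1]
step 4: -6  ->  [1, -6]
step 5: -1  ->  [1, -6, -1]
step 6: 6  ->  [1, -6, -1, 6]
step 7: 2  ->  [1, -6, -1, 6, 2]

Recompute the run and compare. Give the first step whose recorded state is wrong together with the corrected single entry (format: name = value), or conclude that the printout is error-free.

step 3, top = -1

Recomputing the run from the initial state:
step 1: [0]
step 2: [0, -1]
step 3: [-1]
step 4: [-1, -6]
step 5: [-1, -6, -1]
step 6: [-1, -6, -1, 6]
step 7: [-1, -6, -1, 6, 2]
The first disagreement with the printout is at step 3, where the value should be top = -1.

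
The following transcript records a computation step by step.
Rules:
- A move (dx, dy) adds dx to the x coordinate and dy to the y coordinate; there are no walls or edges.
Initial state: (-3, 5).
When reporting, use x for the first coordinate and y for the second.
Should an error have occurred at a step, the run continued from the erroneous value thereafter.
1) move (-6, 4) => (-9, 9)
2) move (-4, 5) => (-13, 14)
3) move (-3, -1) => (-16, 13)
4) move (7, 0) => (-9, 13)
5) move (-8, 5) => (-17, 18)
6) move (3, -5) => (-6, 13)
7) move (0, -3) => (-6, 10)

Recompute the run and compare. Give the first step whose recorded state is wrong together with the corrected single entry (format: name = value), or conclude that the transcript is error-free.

step 6, x = -14

1. x = -3 + (-6) = -9, y = 5 + (4) = 9 (verified)
2. x = -9 + (-4) = -13, y = 9 + (5) = 14 (agrees with the transcript)
3. x = -13 + (-3) = -16, y = 14 + (-1) = 13 (matches)
4. x = -16 + (7) = -9, y = 13 + (0) = 13 (verified)
5. x = -9 + (-8) = -17, y = 13 + (5) = 18 (same as recorded)
6. x = -17 + (3) = -14, y = 18 + (-5) = 13 (the transcript disagrees here)
That makes step 6 the first incorrect line — x = -14 is what it should show.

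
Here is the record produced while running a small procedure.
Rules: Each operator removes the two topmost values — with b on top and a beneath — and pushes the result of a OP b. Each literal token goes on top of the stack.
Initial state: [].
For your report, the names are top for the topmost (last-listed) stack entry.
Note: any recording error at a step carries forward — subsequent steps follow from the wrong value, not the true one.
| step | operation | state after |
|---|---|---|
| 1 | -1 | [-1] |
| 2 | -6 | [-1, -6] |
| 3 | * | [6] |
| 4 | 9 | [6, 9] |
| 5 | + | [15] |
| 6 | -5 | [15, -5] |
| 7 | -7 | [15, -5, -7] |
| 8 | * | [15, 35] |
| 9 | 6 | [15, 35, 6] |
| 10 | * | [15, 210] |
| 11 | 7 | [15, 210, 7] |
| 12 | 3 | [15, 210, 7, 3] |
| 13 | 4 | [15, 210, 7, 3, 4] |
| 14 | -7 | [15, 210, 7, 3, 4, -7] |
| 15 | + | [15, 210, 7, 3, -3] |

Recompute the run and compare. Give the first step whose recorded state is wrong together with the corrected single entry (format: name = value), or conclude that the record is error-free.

step 1: push -1: top = -1 -> confirmed correct
step 2: push -6: top = -6 -> confirmed correct
step 3: -1 * -6 = 6 -> in agreement
step 4: push 9: top = 9 -> confirmed correct
step 5: 6 + 9 = 15 -> matches
step 6: push -5: top = -5 -> confirmed correct
step 7: push -7: top = -7 -> consistent with the record
step 8: -5 * -7 = 35 -> consistent with the record
step 9: push 6: top = 6 -> exactly as logged
step 10: 35 * 6 = 210 -> exactly as logged
step 11: push 7: top = 7 -> consistent with the record
step 12: push 3: top = 3 -> verified
step 13: push 4: top = 4 -> same as recorded
step 14: push -7: top = -7 -> checks out
step 15: 4 + -7 = -3 -> same as recorded
All steps check out; nothing to correct.

no error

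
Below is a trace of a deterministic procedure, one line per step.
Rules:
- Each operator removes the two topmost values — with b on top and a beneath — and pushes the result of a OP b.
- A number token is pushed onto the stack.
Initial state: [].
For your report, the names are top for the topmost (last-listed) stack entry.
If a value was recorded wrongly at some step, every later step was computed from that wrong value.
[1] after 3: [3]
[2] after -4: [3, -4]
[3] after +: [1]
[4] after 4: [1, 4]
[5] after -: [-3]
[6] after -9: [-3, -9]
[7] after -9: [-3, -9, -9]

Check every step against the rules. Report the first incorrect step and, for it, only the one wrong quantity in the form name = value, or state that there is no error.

1. push 3: top = 3 (consistent with the trace)
2. push -4: top = -4 (checks out)
3. 3 + -4 = -1 (the trace disagrees here)
That makes step 3 the first incorrect line — top = -1 is what it should show.

step 3, top = -1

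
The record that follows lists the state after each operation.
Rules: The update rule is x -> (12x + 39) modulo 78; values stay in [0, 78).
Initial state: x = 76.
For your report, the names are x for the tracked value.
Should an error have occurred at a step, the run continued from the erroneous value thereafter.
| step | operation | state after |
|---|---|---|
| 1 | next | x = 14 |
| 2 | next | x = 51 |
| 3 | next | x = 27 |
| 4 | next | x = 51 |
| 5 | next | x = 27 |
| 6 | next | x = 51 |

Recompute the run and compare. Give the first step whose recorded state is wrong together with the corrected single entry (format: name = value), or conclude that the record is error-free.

1. x = (12*76 + 39) mod 78 = 15 (the recorded entry deviates here)
First deviation found at step 1; the corrected entry is x = 15.

step 1, x = 15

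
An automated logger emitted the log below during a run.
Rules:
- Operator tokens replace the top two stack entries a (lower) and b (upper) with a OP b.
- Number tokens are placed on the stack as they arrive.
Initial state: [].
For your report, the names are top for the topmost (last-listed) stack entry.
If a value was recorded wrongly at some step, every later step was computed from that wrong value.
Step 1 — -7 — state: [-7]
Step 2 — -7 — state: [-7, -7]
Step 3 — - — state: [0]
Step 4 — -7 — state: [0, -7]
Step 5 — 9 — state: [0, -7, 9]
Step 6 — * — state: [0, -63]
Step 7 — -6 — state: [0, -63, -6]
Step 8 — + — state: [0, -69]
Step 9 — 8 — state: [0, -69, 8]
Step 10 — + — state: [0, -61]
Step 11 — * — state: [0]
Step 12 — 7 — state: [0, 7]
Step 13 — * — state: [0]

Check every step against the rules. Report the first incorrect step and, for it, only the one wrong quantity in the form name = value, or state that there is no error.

Recomputing the run from the initial state:
step 1: [-7]
step 2: [-7, -7]
step 3: [0]
step 4: [0, -7]
step 5: [0, -7, 9]
step 6: [0, -63]
step 7: [0, -63, -6]
step 8: [0, -69]
step 9: [0, -69, 8]
step 10: [0, -61]
step 11: [0]
step 12: [0, 7]
step 13: [0]
This matches the log at every step.

no error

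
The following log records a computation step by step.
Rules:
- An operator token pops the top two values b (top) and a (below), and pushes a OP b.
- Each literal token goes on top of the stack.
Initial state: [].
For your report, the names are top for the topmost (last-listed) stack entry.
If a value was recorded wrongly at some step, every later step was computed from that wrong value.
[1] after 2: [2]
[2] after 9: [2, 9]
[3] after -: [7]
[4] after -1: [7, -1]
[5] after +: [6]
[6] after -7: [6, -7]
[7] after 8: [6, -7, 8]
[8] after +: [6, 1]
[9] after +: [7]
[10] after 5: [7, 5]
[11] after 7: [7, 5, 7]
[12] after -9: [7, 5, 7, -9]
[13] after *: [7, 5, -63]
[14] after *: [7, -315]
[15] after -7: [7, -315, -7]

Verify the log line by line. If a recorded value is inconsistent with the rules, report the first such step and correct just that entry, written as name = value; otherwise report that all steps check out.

Step 1: push 2: top = 2 — agrees with the log.
Step 2: push 9: top = 9 — same as recorded.
Step 3: 2 - 9 = -7 — the entry is off here.
The earliest wrong entry is at step 3: it should read top = -7.

step 3, top = -7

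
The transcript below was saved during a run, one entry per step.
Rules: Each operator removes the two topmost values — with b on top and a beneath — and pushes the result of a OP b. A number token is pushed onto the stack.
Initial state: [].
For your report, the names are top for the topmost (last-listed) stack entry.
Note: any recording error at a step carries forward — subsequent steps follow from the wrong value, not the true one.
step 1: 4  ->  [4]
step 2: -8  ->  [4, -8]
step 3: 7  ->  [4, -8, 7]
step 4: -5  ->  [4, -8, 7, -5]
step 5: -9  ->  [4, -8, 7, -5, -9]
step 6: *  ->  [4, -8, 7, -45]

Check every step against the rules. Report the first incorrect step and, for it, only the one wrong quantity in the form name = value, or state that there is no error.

Recomputing the run from the initial state:
step 1: [4]
step 2: [4, -8]
step 3: [4, -8, 7]
step 4: [4, -8, 7, -5]
step 5: [4, -8, 7, -5, -9]
step 6: [4, -8, 7, 45]
The first disagreement with the transcript is at step 6, where the value should be top = 45.

step 6, top = 45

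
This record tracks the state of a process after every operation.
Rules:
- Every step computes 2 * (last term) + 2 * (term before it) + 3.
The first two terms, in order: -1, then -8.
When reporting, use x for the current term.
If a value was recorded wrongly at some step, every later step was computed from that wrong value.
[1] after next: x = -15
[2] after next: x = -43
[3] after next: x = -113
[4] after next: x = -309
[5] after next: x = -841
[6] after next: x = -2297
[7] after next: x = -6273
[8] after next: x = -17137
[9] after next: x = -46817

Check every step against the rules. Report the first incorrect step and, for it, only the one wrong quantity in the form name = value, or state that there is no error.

step 1: x = 2*(-8) + (2)*(-1) + (3) = -15 -> same as recorded
step 2: x = 2*(-15) + (2)*(-8) + (3) = -43 -> exactly as logged
step 3: x = 2*(-43) + (2)*(-15) + (3) = -113 -> in agreement
step 4: x = 2*(-113) + (2)*(-43) + (3) = -309 -> no discrepancy
step 5: x = 2*(-309) + (2)*(-113) + (3) = -841 -> agrees with the record
step 6: x = 2*(-841) + (2)*(-309) + (3) = -2297 -> in agreement
step 7: x = 2*(-2297) + (2)*(-841) + (3) = -6273 -> no discrepancy
step 8: x = 2*(-6273) + (2)*(-2297) + (3) = -17137 -> agrees with the record
step 9: x = 2*(-17137) + (2)*(-6273) + (3) = -46817 -> agrees with the record
All entries verified; no error found.

no error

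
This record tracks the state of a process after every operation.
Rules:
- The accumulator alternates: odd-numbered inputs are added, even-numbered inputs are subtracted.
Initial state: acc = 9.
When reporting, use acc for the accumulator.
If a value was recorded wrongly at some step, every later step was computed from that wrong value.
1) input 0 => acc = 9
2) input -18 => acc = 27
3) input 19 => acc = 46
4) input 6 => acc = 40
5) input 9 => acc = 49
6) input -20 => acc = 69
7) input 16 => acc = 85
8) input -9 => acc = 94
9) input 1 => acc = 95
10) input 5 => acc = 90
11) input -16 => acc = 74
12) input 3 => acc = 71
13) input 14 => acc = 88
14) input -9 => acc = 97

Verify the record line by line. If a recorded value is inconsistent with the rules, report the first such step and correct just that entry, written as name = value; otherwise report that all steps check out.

step 13, acc = 85

1. acc = 9 + 0 = 9 (same as recorded)
2. acc = 9 - -18 = 27 (consistent with the record)
3. acc = 27 + 19 = 46 (in agreement)
4. acc = 46 - 6 = 40 (agrees with the record)
5. acc = 40 + 9 = 49 (consistent with the record)
6. acc = 49 - -20 = 69 (matches)
7. acc = 69 + 16 = 85 (matches)
8. acc = 85 - -9 = 94 (confirmed correct)
9. acc = 94 + 1 = 95 (checks out)
10. acc = 95 - 5 = 90 (exactly as logged)
11. acc = 90 + -16 = 74 (checks out)
12. acc = 74 - 3 = 71 (no discrepancy)
13. acc = 71 + 14 = 85 (the record has a different value)
The audit stops at step 13: the recorded entry is wrong and should be acc = 85.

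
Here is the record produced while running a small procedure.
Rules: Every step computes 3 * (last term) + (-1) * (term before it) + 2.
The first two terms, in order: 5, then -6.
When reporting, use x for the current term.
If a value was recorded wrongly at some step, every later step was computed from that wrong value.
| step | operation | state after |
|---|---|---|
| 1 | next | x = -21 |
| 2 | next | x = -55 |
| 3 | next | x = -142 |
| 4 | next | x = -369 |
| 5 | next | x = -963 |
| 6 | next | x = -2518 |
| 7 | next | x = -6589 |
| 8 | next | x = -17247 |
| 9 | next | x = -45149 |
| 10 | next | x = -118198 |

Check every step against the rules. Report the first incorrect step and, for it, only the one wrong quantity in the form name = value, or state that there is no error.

step 9, x = -45150

step 1: x = 3*(-6) + (-1)*(5) + (2) = -21 -> confirmed correct
step 2: x = 3*(-21) + (-1)*(-6) + (2) = -55 -> agrees with the record
step 3: x = 3*(-55) + (-1)*(-21) + (2) = -142 -> matches
step 4: x = 3*(-142) + (-1)*(-55) + (2) = -369 -> checks out
step 5: x = 3*(-369) + (-1)*(-142) + (2) = -963 -> agrees with the record
step 6: x = 3*(-963) + (-1)*(-369) + (2) = -2518 -> consistent with the record
step 7: x = 3*(-2518) + (-1)*(-963) + (2) = -6589 -> agrees with the record
step 8: x = 3*(-6589) + (-1)*(-2518) + (2) = -17247 -> checks out
step 9: x = 3*(-17247) + (-1)*(-6589) + (2) = -45150 -> the entry is off here
The earliest wrong entry is at step 9: it should read x = -45150.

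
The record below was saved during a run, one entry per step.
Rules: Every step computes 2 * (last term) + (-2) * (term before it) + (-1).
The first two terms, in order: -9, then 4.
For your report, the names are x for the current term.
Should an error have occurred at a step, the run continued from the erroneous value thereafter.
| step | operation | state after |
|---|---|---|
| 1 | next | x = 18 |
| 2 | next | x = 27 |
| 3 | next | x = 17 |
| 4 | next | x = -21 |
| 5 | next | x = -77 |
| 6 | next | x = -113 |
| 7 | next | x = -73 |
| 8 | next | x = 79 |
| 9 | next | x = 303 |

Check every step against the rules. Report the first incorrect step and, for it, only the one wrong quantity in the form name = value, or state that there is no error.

step 1: x = 2*(4) + (-2)*(-9) + (-1) = 25 -> a discrepancy with the record
The audit stops at step 1: the recorded entry is wrong and should be x = 25.

step 1, x = 25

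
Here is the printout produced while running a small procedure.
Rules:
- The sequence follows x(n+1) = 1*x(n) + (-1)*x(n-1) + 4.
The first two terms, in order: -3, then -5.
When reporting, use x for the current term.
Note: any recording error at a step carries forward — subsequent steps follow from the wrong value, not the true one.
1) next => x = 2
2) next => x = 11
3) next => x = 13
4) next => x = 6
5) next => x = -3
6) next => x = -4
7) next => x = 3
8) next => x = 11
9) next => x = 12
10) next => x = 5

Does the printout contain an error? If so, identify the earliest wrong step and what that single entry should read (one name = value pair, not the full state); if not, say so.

1. x = 1*(-5) + (-1)*(-3) + (4) = 2 (verified)
2. x = 1*(2) + (-1)*(-5) + (4) = 11 (matches)
3. x = 1*(11) + (-1)*(2) + (4) = 13 (checks out)
4. x = 1*(13) + (-1)*(11) + (4) = 6 (no discrepancy)
5. x = 1*(6) + (-1)*(13) + (4) = -3 (checks out)
6. x = 1*(-3) + (-1)*(6) + (4) = -5 (the entry is off here)
First incorrect step: 6; the correct value is x = -5.

step 6, x = -5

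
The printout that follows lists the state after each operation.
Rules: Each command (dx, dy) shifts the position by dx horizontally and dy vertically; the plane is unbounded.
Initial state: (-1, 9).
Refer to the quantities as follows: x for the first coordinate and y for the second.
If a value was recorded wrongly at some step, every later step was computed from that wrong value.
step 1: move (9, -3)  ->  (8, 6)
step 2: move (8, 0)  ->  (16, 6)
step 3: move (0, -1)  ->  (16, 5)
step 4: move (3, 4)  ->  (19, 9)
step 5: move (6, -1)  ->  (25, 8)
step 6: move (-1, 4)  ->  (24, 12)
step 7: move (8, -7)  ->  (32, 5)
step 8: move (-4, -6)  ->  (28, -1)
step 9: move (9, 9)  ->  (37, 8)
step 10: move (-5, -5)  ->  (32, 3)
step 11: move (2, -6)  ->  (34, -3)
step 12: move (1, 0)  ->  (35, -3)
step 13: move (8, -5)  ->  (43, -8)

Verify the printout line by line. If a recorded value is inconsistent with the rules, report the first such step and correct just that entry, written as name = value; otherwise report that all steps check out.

no error

Recomputing the run from the initial state:
step 1: x = 8, y = 6
step 2: x = 16, y = 6
step 3: x = 16, y = 5
step 4: x = 19, y = 9
step 5: x = 25, y = 8
step 6: x = 24, y = 12
step 7: x = 32, y = 5
step 8: x = 28, y = -1
step 9: x = 37, y = 8
step 10: x = 32, y = 3
step 11: x = 34, y = -3
step 12: x = 35, y = -3
step 13: x = 43, y = -8
This matches the printout at every step.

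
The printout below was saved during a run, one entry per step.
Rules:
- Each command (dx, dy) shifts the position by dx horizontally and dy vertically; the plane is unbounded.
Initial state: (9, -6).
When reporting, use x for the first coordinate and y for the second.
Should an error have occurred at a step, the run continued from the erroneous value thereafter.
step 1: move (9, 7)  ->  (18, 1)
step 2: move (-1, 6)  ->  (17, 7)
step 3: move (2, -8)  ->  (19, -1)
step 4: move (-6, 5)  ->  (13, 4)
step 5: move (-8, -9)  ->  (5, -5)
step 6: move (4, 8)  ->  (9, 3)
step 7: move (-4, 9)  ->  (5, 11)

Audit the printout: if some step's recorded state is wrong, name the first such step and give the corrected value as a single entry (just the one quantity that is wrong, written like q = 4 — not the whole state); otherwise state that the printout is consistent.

step 7, y = 12

Recomputing the run from the initial state:
step 1: x = 18, y = 1
step 2: x = 17, y = 7
step 3: x = 19, y = -1
step 4: x = 13, y = 4
step 5: x = 5, y = -5
step 6: x = 9, y = 3
step 7: x = 5, y = 12
The first disagreement with the printout is at step 7, where the value should be y = 12.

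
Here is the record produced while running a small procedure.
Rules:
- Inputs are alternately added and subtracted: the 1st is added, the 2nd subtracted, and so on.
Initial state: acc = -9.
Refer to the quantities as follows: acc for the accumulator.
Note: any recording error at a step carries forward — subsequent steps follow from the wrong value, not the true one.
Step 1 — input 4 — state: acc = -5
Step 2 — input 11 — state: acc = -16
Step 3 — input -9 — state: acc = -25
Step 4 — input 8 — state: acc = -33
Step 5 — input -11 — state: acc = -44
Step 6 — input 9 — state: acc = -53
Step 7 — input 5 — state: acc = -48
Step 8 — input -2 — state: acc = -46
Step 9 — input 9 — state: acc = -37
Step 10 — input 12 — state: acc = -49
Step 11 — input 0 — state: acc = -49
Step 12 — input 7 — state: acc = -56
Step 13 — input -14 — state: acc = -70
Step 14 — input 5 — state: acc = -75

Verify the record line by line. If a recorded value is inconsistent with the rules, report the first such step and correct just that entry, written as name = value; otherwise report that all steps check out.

step 1: acc = -9 + 4 = -5 -> matches
step 2: acc = -5 - 11 = -16 -> same as recorded
step 3: acc = -16 + -9 = -25 -> verified
step 4: acc = -25 - 8 = -33 -> confirmed correct
step 5: acc = -33 + -11 = -44 -> confirmed correct
step 6: acc = -44 - 9 = -53 -> no discrepancy
step 7: acc = -53 + 5 = -48 -> agrees with the record
step 8: acc = -48 - -2 = -46 -> agrees with the record
step 9: acc = -46 + 9 = -37 -> agrees with the record
step 10: acc = -37 - 12 = -49 -> confirmed correct
step 11: acc = -49 + 0 = -49 -> verified
step 12: acc = -49 - 7 = -56 -> verified
step 13: acc = -56 + -14 = -70 -> consistent with the record
step 14: acc = -70 - 5 = -75 -> confirmed correct
The whole run recomputes cleanly — no discrepancies.

no error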